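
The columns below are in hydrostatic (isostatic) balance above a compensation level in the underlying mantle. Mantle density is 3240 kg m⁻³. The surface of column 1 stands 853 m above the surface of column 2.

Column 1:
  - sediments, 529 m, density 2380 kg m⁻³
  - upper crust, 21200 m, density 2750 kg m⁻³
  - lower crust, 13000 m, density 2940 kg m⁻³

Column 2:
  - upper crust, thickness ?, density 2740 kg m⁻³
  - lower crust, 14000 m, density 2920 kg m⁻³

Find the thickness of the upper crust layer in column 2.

Take the compensation level at the base of the deeper column (depth z_c below the surface of column 1) and equate Σ ρ_i t_i down to z_c; mantle fills any gap and the z_c terms cancel.
Column 1: 529×2380 + 21200×2750 + 13000×2940 + (z_c − 34729)×3240
Column 2: 853×0 + x×2740 + 14000×2920 + (z_c − 853 − 14000 − x)×3240
The z_c×3240 term appears on both sides and cancels. Collect the known terms of each column as K = Σ(ρt)_known − 3240 × (depth of known layers): K_1 = 97779020 − 3240×34729 = −14742940; K_2 = 40880000 − 3240×(853 + 14000) = −7243720.
Balance: K_1 = K_2 − x×(3240 − 2740), so x = (K_2 − K_1)/(3240 − 2740) = 7499220/500 = 15000 m.

15000 m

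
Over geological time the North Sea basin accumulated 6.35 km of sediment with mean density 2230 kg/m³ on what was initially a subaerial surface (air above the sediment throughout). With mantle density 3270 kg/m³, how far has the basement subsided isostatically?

Subaerial load: s = t ρ_sed / ρ_m = 6.35 km × 2230/3270 = 4.33 km.

4.33 km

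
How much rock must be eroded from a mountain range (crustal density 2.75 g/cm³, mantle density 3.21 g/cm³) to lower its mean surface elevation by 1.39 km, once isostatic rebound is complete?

Net drop Δ = e − u = e − e ρ_c/ρ_m = e (ρ_m − ρ_c)/ρ_m.
e = Δ ρ_m/(ρ_m − ρ_c) = 1.39 km × 3.21/0.46 = 9.7 km.

9.7 km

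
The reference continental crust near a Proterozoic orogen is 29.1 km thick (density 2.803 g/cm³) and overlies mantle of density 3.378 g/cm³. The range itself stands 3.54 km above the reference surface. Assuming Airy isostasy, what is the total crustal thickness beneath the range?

Root depth r = h ρ_c / (ρ_m − ρ_c) = 3.54 km × 2.803 / 0.575 = 17.26 km.
Total thickness = T + h + r = 29.1 km + 3.54 km + 17.26 km = 49.9 km.

49.9 km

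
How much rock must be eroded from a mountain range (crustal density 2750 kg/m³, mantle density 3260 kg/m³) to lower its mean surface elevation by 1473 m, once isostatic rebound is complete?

Net drop Δ = e − u = e − e ρ_c/ρ_m = e (ρ_m − ρ_c)/ρ_m.
e = Δ ρ_m/(ρ_m − ρ_c) = 1473 m × 3260/510 = 9420 m.

9420 m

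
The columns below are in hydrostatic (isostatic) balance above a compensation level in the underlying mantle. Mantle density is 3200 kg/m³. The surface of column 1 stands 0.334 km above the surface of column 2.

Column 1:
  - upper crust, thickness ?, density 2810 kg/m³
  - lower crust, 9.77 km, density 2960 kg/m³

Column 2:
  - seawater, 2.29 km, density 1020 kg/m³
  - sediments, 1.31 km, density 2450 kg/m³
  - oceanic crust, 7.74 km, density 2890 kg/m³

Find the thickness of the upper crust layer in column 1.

Take the compensation level at the base of the deeper column (depth z_c below the surface of column 1) and equate Σ ρ_i t_i down to z_c; mantle fills any gap and the z_c terms cancel.
Column 1: x×2810 + 9.77×2960 + (z_c − 9.77 − x)×3200
Column 2: 0.334×0 + 2.29×1020 + 1.31×2450 + 7.74×2890 + (z_c − 0.334 − 11.34)×3200
The z_c×3200 term appears on both sides and cancels. Collect the known terms of each column as K = Σ(ρt)_known − 3200 × (depth of known layers): K_1 = 28919.2 − 3200×9.77 = −2344.8; K_2 = 27913.9 − 3200×(0.334 + 11.34) = −9442.9.
Balance: K_1 − x×(3200 − 2810) = K_2, so x = (K_1 − K_2)/(3200 − 2810) = 7098.1/390 = 18.2 km.

18.2 km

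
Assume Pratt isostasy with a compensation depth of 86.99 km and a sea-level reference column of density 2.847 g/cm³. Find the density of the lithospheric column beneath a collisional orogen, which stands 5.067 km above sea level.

Pratt balance: ρ_ref D = ρ (D + h).
ρ = ρ_ref D/(D + h) = 2.847 × 86.99 km/(86.99 km + 5.067 km) = 2.69 g/cm³.

2.69 g/cm³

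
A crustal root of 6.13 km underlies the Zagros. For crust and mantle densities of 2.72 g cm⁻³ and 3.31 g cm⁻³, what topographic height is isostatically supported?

Equating mass per unit area of the two columns: ρ_c h = (ρ_m − ρ_c) r.
h = r (ρ_m − ρ_c) / ρ_c = 6.13 km × (3.31 − 2.72) / 2.72 = 1.33 km.

1.33 km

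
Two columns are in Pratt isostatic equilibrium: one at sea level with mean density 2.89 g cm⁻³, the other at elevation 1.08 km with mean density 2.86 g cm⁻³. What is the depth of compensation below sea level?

ρ_ref D = ρ (D + h) → D (ρ_ref − ρ) = ρ h.
D = ρ h/(ρ_ref − ρ) = 2.86 × 1.08 km/(2.89 − 2.86) = 103 km.

103 km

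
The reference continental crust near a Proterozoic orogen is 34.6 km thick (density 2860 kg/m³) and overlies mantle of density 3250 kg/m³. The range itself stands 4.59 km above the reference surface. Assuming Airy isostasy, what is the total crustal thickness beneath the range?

Root depth r = h ρ_c / (ρ_m − ρ_c) = 4.59 km × 2860 / 390 = 33.66 km.
Total thickness = T + h + r = 34.6 km + 4.59 km + 33.66 km = 72.8 km.

72.8 km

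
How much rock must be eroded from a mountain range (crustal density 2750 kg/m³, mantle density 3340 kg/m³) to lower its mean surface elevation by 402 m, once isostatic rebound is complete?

Net drop Δ = e − u = e − e ρ_c/ρ_m = e (ρ_m − ρ_c)/ρ_m.
e = Δ ρ_m/(ρ_m − ρ_c) = 402 m × 3340/590 = 2280 m.

2280 m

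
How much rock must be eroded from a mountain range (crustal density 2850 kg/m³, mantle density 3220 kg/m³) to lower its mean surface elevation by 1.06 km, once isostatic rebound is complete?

9.22 km

Net drop Δ = e − u = e − e ρ_c/ρ_m = e (ρ_m − ρ_c)/ρ_m.
e = Δ ρ_m/(ρ_m − ρ_c) = 1.06 km × 3220/370 = 9.22 km.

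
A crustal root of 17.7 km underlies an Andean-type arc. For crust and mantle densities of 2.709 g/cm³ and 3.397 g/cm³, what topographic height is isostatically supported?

In Airy isostatic equilibrium: ρ_c h = (ρ_m − ρ_c) r.
h = r (ρ_m − ρ_c) / ρ_c = 17.7 km × (3.397 − 2.709) / 2.709 = 4.5 km.

4.5 km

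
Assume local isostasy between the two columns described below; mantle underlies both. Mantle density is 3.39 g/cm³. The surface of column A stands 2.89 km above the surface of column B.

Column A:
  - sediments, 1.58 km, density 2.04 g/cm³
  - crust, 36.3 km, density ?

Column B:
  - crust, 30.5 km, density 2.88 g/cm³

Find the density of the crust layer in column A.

2.75 g/cm³

Take the compensation level at the base of the deeper column (depth z_c below the surface of column A) and equate Σ ρ_i t_i down to z_c; mantle fills any gap and the z_c terms cancel.
Column A: 1.58×2.04 + 36.3×ρ + (z_c − 37.88)×3.39
Column B: 2.89×0 + 30.5×2.88 + (z_c − 2.89 − 30.5)×3.39
The z_c×3.39 term appears on both sides and cancels. Collect the known terms of each column as K = Σ(ρt)_known − 3.39 × (depth of known layers): K_A = 3.2232 − 3.39×37.88 = −125.19; K_B = 87.84 − 3.39×(2.89 + 30.5) = −25.3521.
Balance: K_A + 36.3×ρ = K_B, so ρ = (K_B − K_A)/36.3 = 99.8379/36.3 = 2.75 g/cm³.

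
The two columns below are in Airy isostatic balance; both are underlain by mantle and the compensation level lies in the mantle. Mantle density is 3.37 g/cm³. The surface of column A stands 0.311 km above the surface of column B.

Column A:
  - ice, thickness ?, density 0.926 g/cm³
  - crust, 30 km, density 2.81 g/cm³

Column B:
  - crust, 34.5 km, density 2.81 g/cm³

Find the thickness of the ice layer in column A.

Take the compensation level at the base of the deeper column (depth z_c below the surface of column A) and equate Σ ρ_i t_i down to z_c; mantle fills any gap and the z_c terms cancel.
Column A: x×0.926 + 30×2.81 + (z_c − 30 − x)×3.37
Column B: 0.311×0 + 34.5×2.81 + (z_c − 0.311 − 34.5)×3.37
The z_c×3.37 term appears on both sides and cancels. Collect the known terms of each column as K = Σ(ρt)_known − 3.37 × (depth of known layers): K_A = 84.3 − 3.37×30 = −16.8; K_B = 96.945 − 3.37×(0.311 + 34.5) = −20.36807.
Balance: K_A − x×(3.37 − 0.926) = K_B, so x = (K_A − K_B)/(3.37 − 0.926) = 3.56807/2.444 = 1.46 km.

1.46 km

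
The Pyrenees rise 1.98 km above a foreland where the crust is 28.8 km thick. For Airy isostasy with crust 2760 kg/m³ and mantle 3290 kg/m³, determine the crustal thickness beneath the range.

Root depth r = h ρ_c / (ρ_m − ρ_c) = 1.98 km × 2760 / 530 = 10.31 km.
Total thickness = T + h + r = 28.8 km + 1.98 km + 10.31 km = 41.1 km.

41.1 km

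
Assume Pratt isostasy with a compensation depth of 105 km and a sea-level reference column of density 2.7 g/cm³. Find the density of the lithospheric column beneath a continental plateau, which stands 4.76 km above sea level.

2.58 g/cm³

Pratt balance: ρ_ref D = ρ (D + h).
ρ = ρ_ref D/(D + h) = 2.7 × 105 km/(105 km + 4.76 km) = 2.58 g/cm³.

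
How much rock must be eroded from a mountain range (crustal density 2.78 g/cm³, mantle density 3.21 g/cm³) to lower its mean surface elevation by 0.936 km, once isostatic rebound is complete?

6.99 km

Net drop Δ = e − u = e − e ρ_c/ρ_m = e (ρ_m − ρ_c)/ρ_m.
e = Δ ρ_m/(ρ_m − ρ_c) = 0.936 km × 3.21/0.43 = 6.99 km.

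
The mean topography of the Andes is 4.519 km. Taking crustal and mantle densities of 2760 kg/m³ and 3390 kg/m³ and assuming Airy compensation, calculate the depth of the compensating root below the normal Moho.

Isostatic balance requires: the weight of the topography is balanced by the buoyancy of the root, ρ_c h = (ρ_m − ρ_c) r.
r = h · ρ_c / (ρ_m − ρ_c) = 4.519 km × 2760 / (3390 − 2760) = 19.8 km.

19.8 km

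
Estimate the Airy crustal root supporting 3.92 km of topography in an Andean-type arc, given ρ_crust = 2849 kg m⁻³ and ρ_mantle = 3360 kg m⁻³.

In Airy isostatic equilibrium: the weight of the topography is balanced by the buoyancy of the root, ρ_c h = (ρ_m − ρ_c) r.
r = h · ρ_c / (ρ_m − ρ_c) = 3.92 km × 2849 / (3360 − 2849) = 21.9 km.

21.9 km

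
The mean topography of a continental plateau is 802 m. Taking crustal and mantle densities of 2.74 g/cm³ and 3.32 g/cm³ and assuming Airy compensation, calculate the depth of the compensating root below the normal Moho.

By Archimedes' principle applied to the lithosphere: the weight of the topography is balanced by the buoyancy of the root, ρ_c h = (ρ_m − ρ_c) r.
r = h · ρ_c / (ρ_m − ρ_c) = 802 m × 2.74 / (3.32 − 2.74) = 3790 m.

3790 m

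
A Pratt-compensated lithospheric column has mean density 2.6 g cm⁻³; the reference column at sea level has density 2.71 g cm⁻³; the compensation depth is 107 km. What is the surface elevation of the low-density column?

4.53 km

ρ_ref D = ρ (D + h) → h = D (ρ_ref − ρ)/ρ.
h = 107 km × (2.71 − 2.6)/2.6 = 4.53 km.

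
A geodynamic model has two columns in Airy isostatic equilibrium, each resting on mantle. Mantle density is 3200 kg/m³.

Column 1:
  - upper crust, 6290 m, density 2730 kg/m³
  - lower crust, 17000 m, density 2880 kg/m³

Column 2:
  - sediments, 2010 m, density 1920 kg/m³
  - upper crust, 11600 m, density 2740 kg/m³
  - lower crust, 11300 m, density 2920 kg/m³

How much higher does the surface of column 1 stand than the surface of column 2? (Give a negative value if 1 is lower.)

For any compensation level in the mantle, the mantle terms cancel and isostasy reduces to e = (Σt_1 − Σt_2) − (Σ(ρt)_1 − Σ(ρt)_2) / ρ_m.
Σt_1 = 23290 m; Σt_2 = 24910 m; Σ(ρt)_1 = 66131700; Σ(ρt)_2 = 68639200 (in m·kg/m³).
e = (23290 − 24910) − (66131700 − 68639200) / 3200 = −836 m.

−836 m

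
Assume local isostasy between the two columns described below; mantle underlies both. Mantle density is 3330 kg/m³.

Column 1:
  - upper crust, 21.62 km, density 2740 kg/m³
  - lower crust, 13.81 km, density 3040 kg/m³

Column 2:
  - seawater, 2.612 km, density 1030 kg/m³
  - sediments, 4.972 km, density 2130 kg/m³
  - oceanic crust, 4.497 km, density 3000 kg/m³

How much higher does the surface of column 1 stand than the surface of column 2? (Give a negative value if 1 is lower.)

For any compensation level in the mantle, the mantle terms cancel and isostasy reduces to e = (Σt_1 − Σt_2) − (Σ(ρt)_1 − Σ(ρt)_2) / ρ_m.
Σt_1 = 35.43 km; Σt_2 = 12.081 km; Σ(ρt)_1 = 101221.2; Σ(ρt)_2 = 26771.72 (in km·kg/m³).
e = (35.43 − 12.081) − (101221.2 − 26771.72) / 3330 = 0.992 km.

0.992 km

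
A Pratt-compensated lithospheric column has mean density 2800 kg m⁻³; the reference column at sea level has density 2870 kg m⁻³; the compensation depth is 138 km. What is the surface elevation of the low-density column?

3.45 km

ρ_ref D = ρ (D + h) → h = D (ρ_ref − ρ)/ρ.
h = 138 km × (2870 − 2800)/2800 = 3.45 km.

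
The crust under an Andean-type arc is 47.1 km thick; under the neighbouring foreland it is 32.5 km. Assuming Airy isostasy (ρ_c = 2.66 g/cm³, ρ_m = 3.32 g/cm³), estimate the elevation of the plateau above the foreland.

Excess crust Δ = 47.1 km − 32.5 km = 14.6 km, split between elevation h and root r with h + r = Δ.
Airy balance ρ_c h = (ρ_m − ρ_c) r gives r = h ρ_c/(ρ_m − ρ_c), so h (1 + ρ_c/(ρ_m − ρ_c)) = Δ, i.e. h = Δ (ρ_m − ρ_c)/ρ_m.
h = 14.6 km × 0.66/3.32 = 2.9 km.

2.9 km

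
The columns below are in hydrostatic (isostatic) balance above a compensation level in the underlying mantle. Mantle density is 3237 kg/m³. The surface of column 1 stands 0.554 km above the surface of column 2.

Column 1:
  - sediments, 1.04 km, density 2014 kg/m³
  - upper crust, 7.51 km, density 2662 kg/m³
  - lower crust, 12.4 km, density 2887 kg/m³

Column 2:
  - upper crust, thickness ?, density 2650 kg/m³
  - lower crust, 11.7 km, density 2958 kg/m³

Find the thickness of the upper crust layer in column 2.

Take the compensation level at the base of the deeper column (depth z_c below the surface of column 1) and equate Σ ρ_i t_i down to z_c; mantle fills any gap and the z_c terms cancel.
Column 1: 1.04×2014 + 7.51×2662 + 12.4×2887 + (z_c − 20.95)×3237
Column 2: 0.554×0 + x×2650 + 11.7×2958 + (z_c − 0.554 − 11.7 − x)×3237
The z_c×3237 term appears on both sides and cancels. Collect the known terms of each column as K = Σ(ρt)_known − 3237 × (depth of known layers): K_1 = 57884.98 − 3237×20.95 = −9930.17; K_2 = 34608.6 − 3237×(0.554 + 11.7) = −5057.598.
Balance: K_1 = K_2 − x×(3237 − 2650), so x = (K_2 − K_1)/(3237 − 2650) = 4872.57/587 = 8.3 km.

8.3 km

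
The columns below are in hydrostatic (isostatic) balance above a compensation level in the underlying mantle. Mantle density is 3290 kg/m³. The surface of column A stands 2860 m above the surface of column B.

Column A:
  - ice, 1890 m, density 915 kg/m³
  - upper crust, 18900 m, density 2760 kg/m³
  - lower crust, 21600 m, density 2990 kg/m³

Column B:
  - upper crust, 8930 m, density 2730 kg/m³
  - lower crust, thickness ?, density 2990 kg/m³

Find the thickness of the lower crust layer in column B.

Take the compensation level at the base of the deeper column (depth z_c below the surface of column A) and equate Σ ρ_i t_i down to z_c; mantle fills any gap and the z_c terms cancel.
Column A: 1890×915 + 18900×2760 + 21600×2990 + (z_c − 42390)×3290
Column B: 2860×0 + 8930×2730 + x×2990 + (z_c − 2860 − 8930 − x)×3290
The z_c×3290 term appears on both sides and cancels. Collect the known terms of each column as K = Σ(ρt)_known − 3290 × (depth of known layers): K_A = 118477350 − 3290×42390 = −20985750; K_B = 24378900 − 3290×(2860 + 8930) = −14410200.
Balance: K_A = K_B − x×(3290 − 2990), so x = (K_B − K_A)/(3290 − 2990) = 6575550/300 = 21900 m.

21900 m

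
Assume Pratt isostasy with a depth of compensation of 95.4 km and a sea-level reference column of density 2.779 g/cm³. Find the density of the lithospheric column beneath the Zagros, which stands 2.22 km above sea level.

Pratt balance: ρ_ref D = ρ (D + h).
ρ = ρ_ref D/(D + h) = 2.779 × 95.4 km/(95.4 km + 2.22 km) = 2.72 g/cm³.

2.72 g/cm³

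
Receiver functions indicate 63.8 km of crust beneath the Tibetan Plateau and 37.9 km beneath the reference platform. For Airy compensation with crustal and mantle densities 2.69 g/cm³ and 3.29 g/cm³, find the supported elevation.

4.72 km

Excess crust Δ = 63.8 km − 37.9 km = 25.9 km, split between elevation h and root r with h + r = Δ.
Airy balance ρ_c h = (ρ_m − ρ_c) r gives r = h ρ_c/(ρ_m − ρ_c), so h (1 + ρ_c/(ρ_m − ρ_c)) = Δ, i.e. h = Δ (ρ_m − ρ_c)/ρ_m.
h = 25.9 km × 0.6/3.29 = 4.72 km.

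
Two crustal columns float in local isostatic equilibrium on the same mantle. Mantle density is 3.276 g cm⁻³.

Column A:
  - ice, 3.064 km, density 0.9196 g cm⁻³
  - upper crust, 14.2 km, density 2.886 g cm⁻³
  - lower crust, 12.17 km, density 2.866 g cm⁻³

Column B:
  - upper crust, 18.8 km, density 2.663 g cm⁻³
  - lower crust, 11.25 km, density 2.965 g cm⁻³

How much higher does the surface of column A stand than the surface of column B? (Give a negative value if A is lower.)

For any compensation level in the mantle, the mantle terms cancel and isostasy reduces to e = (Σt_A − Σt_B) − (Σ(ρt)_A − Σ(ρt)_B) / ρ_m.
Σt_A = 29.434 km; Σt_B = 30.05 km; Σ(ρt)_A = 78.6780744; Σ(ρt)_B = 83.42065 (in km·g cm⁻³).
e = (29.434 − 30.05) − (78.6780744 − 83.42065) / 3.276 = 0.832 km.

0.832 km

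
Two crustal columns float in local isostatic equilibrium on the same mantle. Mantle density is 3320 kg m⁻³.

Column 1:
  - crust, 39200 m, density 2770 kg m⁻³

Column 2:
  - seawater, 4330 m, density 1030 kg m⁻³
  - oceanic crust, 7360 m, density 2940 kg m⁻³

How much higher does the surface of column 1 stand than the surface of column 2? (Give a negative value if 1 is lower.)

For any compensation level in the mantle, the mantle terms cancel and isostasy reduces to e = (Σt_1 − Σt_2) − (Σ(ρt)_1 − Σ(ρt)_2) / ρ_m.
Σt_1 = 39200 m; Σt_2 = 11690 m; Σ(ρt)_1 = 108584000; Σ(ρt)_2 = 26098300 (in m·kg m⁻³).
e = (39200 − 11690) − (108584000 − 26098300) / 3320 = 2660 m.

2660 m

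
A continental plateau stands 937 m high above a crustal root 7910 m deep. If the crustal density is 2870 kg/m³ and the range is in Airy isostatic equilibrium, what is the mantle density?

3210 kg/m³

Airy balance: ρ_c h = (ρ_m − ρ_c) r → ρ_m = ρ_c (1 + h/r).
ρ_m = 2870 × (1 + 937 m/7910 m) = 3210 kg/m³.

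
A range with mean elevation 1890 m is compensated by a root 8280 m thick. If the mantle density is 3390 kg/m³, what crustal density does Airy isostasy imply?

2760 kg/m³

ρ_c h = (ρ_m − ρ_c) r → ρ_c (h + r) = ρ_m r → ρ_c = ρ_m r / (h + r).
ρ_c = 3390 × 8280 m / (1890 m + 8280 m) = 2760 kg/m³.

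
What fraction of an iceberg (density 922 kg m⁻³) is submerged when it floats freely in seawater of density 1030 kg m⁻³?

0.895

Submerged fraction = ρ_obj/ρ_fluid = 922/1030 = 0.895.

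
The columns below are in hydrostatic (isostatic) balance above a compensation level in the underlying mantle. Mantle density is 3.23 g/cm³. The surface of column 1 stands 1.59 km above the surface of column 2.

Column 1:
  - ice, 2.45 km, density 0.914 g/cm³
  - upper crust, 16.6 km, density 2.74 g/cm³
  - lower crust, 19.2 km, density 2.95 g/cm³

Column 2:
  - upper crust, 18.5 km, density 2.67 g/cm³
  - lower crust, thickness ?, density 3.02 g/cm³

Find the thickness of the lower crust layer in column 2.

17.6 km

Take the compensation level at the base of the deeper column (depth z_c below the surface of column 1) and equate Σ ρ_i t_i down to z_c; mantle fills any gap and the z_c terms cancel.
Column 1: 2.45×0.914 + 16.6×2.74 + 19.2×2.95 + (z_c − 38.25)×3.23
Column 2: 1.59×0 + 18.5×2.67 + x×3.02 + (z_c − 1.59 − 18.5 − x)×3.23
The z_c×3.23 term appears on both sides and cancels. Collect the known terms of each column as K = Σ(ρt)_known − 3.23 × (depth of known layers): K_1 = 104.3633 − 3.23×38.25 = −19.1842; K_2 = 49.395 − 3.23×(1.59 + 18.5) = −15.4957.
Balance: K_1 = K_2 − x×(3.23 − 3.02), so x = (K_2 − K_1)/(3.23 − 3.02) = 3.6885/0.21 = 17.6 km.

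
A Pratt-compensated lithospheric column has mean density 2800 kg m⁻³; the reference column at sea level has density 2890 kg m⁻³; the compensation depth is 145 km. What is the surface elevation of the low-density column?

4.66 km

ρ_ref D = ρ (D + h) → h = D (ρ_ref − ρ)/ρ.
h = 145 km × (2890 − 2800)/2800 = 4.66 km.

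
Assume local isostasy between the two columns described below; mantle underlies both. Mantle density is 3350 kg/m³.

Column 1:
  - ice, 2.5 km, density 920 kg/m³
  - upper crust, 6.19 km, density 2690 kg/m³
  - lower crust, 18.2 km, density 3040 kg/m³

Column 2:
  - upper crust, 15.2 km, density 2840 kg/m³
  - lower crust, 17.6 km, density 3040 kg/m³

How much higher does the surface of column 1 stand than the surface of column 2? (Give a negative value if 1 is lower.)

0.774 km

For any compensation level in the mantle, the mantle terms cancel and isostasy reduces to e = (Σt_1 − Σt_2) − (Σ(ρt)_1 − Σ(ρt)_2) / ρ_m.
Σt_1 = 26.89 km; Σt_2 = 32.8 km; Σ(ρt)_1 = 74279.1; Σ(ρt)_2 = 96672 (in km·kg/m³).
e = (26.89 − 32.8) − (74279.1 − 96672) / 3350 = 0.774 km.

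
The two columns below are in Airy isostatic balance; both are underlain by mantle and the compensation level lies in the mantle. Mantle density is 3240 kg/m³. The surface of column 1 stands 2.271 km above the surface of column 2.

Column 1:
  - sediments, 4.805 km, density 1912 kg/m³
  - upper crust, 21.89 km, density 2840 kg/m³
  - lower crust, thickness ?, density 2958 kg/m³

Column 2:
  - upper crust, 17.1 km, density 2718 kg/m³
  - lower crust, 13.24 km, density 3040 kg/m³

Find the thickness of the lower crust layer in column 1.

Take the compensation level at the base of the deeper column (depth z_c below the surface of column 1) and equate Σ ρ_i t_i down to z_c; mantle fills any gap and the z_c terms cancel.
Column 1: 4.805×1912 + 21.89×2840 + x×2958 + (z_c − 26.695 − x)×3240
Column 2: 2.271×0 + 17.1×2718 + 13.24×3040 + (z_c − 2.271 − 30.34)×3240
The z_c×3240 term appears on both sides and cancels. Collect the known terms of each column as K = Σ(ρt)_known − 3240 × (depth of known layers): K_1 = 71354.76 − 3240×26.695 = −15137.04; K_2 = 86727.4 − 3240×(2.271 + 30.34) = −18932.24.
Balance: K_1 − x×(3240 − 2958) = K_2, so x = (K_1 − K_2)/(3240 − 2958) = 3795.2/282 = 13.5 km.

13.5 km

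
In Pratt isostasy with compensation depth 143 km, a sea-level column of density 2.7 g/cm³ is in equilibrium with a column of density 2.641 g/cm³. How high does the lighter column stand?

3.19 km

ρ_ref D = ρ (D + h) → h = D (ρ_ref − ρ)/ρ.
h = 143 km × (2.7 − 2.641)/2.641 = 3.19 km.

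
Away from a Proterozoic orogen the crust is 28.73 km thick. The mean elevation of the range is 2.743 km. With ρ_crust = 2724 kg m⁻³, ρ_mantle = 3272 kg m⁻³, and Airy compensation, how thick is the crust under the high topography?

45.1 km

Root depth r = h ρ_c / (ρ_m − ρ_c) = 2.743 km × 2724 / 548 = 13.63 km.
Total thickness = T + h + r = 28.73 km + 2.743 km + 13.63 km = 45.1 km.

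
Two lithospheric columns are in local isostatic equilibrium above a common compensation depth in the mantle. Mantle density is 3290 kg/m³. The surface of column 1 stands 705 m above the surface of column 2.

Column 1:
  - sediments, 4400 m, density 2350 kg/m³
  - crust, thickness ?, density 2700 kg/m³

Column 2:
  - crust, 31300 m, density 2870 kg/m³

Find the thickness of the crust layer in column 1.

Take the compensation level at the base of the deeper column (depth z_c below the surface of column 1) and equate Σ ρ_i t_i down to z_c; mantle fills any gap and the z_c terms cancel.
Column 1: 4400×2350 + x×2700 + (z_c − 4400 − x)×3290
Column 2: 705×0 + 31300×2870 + (z_c − 705 − 31300)×3290
The z_c×3290 term appears on both sides and cancels. Collect the known terms of each column as K = Σ(ρt)_known − 3290 × (depth of known layers): K_1 = 10340000 − 3290×4400 = −4136000; K_2 = 89831000 − 3290×(705 + 31300) = −15465450.
Balance: K_1 − x×(3290 − 2700) = K_2, so x = (K_1 − K_2)/(3290 − 2700) = 11329400/590 = 19200 m.

19200 m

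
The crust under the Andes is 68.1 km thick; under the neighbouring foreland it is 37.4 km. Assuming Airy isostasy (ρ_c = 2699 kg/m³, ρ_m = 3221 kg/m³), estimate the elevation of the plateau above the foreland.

4.98 km

Excess crust Δ = 68.1 km − 37.4 km = 30.7 km, split between elevation h and root r with h + r = Δ.
Airy balance ρ_c h = (ρ_m − ρ_c) r gives r = h ρ_c/(ρ_m − ρ_c), so h (1 + ρ_c/(ρ_m − ρ_c)) = Δ, i.e. h = Δ (ρ_m − ρ_c)/ρ_m.
h = 30.7 km × 522/3221 = 4.98 km.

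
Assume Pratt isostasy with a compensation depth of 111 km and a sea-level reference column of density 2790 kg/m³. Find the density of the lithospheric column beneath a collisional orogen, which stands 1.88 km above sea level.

Pratt balance: ρ_ref D = ρ (D + h).
ρ = ρ_ref D/(D + h) = 2790 × 111 km/(111 km + 1.88 km) = 2740 kg/m³.

2740 kg/m³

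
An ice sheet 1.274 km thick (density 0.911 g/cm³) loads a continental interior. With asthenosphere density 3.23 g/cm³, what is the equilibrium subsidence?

Equating mass per unit area of the two columns: the ice load ρ_ice t is balanced by mantle displaced below, ρ_m s.
s = t ρ_ice / ρ_m = 1.274 km × 0.911/3.23 = 0.359 km.

0.359 km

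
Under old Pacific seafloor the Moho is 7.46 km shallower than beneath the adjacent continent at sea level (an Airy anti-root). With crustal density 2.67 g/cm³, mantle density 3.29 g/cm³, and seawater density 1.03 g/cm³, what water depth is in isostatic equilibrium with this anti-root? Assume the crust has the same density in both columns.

2.82 km

Replacing a thickness d of crust by seawater at the top must be balanced by replacing crust with mantle at the base: d (ρ_c − ρ_w) = a (ρ_m − ρ_c).
d = a (ρ_m − ρ_c)/(ρ_c − ρ_w) = 7.46 km × 0.62/1.64 = 2.82 km.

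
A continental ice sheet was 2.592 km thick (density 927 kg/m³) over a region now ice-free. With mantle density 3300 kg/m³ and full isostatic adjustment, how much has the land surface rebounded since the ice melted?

0.728 km

Removing the load lets mantle flow back in; uplift u satisfies ρ_ice t = ρ_m u.
u = t ρ_ice/ρ_m = 2.592 km × 927/3300 = 0.728 km.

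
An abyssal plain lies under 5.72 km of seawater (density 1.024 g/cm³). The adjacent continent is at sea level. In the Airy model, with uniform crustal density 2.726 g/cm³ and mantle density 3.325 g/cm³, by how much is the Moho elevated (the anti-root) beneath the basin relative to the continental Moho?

For local isostatic compensation: replacing crust with seawater at the top is compensated by replacing crust with mantle at the base: d (ρ_c − ρ_w) = a (ρ_m − ρ_c).
a = d (ρ_c − ρ_w)/(ρ_m − ρ_c) = 5.72 km × 1.702/0.599 = 16.3 km.

16.3 km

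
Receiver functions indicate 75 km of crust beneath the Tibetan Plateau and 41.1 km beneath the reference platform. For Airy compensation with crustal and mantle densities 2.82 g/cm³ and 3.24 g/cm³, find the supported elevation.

Excess crust Δ = 75 km − 41.1 km = 33.9 km, split between elevation h and root r with h + r = Δ.
Airy balance ρ_c h = (ρ_m − ρ_c) r gives r = h ρ_c/(ρ_m − ρ_c), so h (1 + ρ_c/(ρ_m − ρ_c)) = Δ, i.e. h = Δ (ρ_m − ρ_c)/ρ_m.
h = 33.9 km × 0.42/3.24 = 4.39 km.

4.39 km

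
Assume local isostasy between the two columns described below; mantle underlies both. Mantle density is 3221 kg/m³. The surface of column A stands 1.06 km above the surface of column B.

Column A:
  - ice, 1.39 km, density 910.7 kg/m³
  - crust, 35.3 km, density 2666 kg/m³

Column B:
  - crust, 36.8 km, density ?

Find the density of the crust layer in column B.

2690 kg/m³

Take the compensation level at the base of the deeper column (depth z_c below the surface of column A) and equate Σ ρ_i t_i down to z_c; mantle fills any gap and the z_c terms cancel.
Column A: 1.39×910.7 + 35.3×2666 + (z_c − 36.69)×3221
Column B: 1.06×0 + 36.8×ρ + (z_c − 1.06 − 36.8)×3221
The z_c×3221 term appears on both sides and cancels. Collect the known terms of each column as K = Σ(ρt)_known − 3221 × (depth of known layers): K_A = 95375.673 − 3221×36.69 = −22802.817; K_B = 0 − 3221×(1.06 + 36.8) = −121947.06.
Balance: K_A = K_B + 36.8×ρ, so ρ = (K_A − K_B)/36.8 = 99144.2/36.8 = 2690 kg/m³.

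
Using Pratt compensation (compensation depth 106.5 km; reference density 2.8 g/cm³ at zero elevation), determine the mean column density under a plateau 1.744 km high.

Pratt balance: ρ_ref D = ρ (D + h).
ρ = ρ_ref D/(D + h) = 2.8 × 106.5 km/(106.5 km + 1.744 km) = 2.75 g/cm³.

2.75 g/cm³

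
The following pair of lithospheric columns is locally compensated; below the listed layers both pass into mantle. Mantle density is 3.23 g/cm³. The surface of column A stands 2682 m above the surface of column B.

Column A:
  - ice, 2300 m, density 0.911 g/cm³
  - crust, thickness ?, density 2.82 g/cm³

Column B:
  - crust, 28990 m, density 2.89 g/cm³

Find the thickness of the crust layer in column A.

32200 m

Take the compensation level at the base of the deeper column (depth z_c below the surface of column A) and equate Σ ρ_i t_i down to z_c; mantle fills any gap and the z_c terms cancel.
Column A: 2300×0.911 + x×2.82 + (z_c − 2300 − x)×3.23
Column B: 2682×0 + 28990×2.89 + (z_c − 2682 − 28990)×3.23
The z_c×3.23 term appears on both sides and cancels. Collect the known terms of each column as K = Σ(ρt)_known − 3.23 × (depth of known layers): K_A = 2095.3 − 3.23×2300 = −5333.7; K_B = 83781.1 − 3.23×(2682 + 28990) = −18519.46.
Balance: K_A − x×(3.23 − 2.82) = K_B, so x = (K_A − K_B)/(3.23 − 2.82) = 13185.8/0.41 = 32200 m.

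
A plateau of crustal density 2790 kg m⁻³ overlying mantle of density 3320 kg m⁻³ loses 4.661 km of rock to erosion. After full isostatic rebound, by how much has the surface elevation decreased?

0.744 km

Rebound u = e ρ_c/ρ_m = 4.661 km × 2790/3320 = 3.917 km.
Net surface drop = e − u = 4.661 km − 3.917 km = e (ρ_m − ρ_c)/ρ_m = 0.744 km.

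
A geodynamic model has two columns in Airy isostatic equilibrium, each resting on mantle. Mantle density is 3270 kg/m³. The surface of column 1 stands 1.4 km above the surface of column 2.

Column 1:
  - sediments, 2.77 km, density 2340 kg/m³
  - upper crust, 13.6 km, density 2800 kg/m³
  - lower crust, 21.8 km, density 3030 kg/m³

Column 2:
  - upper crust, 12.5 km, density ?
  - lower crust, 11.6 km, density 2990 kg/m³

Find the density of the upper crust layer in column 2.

2760 kg/m³

Take the compensation level at the base of the deeper column (depth z_c below the surface of column 1) and equate Σ ρ_i t_i down to z_c; mantle fills any gap and the z_c terms cancel.
Column 1: 2.77×2340 + 13.6×2800 + 21.8×3030 + (z_c − 38.17)×3270
Column 2: 1.4×0 + 12.5×ρ + 11.6×2990 + (z_c − 1.4 − 24.1)×3270
The z_c×3270 term appears on both sides and cancels. Collect the known terms of each column as K = Σ(ρt)_known − 3270 × (depth of known layers): K_1 = 110615.8 − 3270×38.17 = −14200.1; K_2 = 34684 − 3270×(1.4 + 24.1) = −48701.
Balance: K_1 = K_2 + 12.5×ρ, so ρ = (K_1 − K_2)/12.5 = 34500.9/12.5 = 2760 kg/m³.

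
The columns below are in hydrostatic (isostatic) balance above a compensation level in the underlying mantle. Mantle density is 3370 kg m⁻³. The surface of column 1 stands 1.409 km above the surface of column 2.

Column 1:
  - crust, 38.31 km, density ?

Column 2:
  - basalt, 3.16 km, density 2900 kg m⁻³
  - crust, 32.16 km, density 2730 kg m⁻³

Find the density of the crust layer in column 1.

Take the compensation level at the base of the deeper column (depth z_c below the surface of column 1) and equate Σ ρ_i t_i down to z_c; mantle fills any gap and the z_c terms cancel.
Column 1: 38.31×ρ + (z_c − 38.31)×3370
Column 2: 1.409×0 + 3.16×2900 + 32.16×2730 + (z_c − 1.409 − 35.32)×3370
The z_c×3370 term appears on both sides and cancels. Collect the known terms of each column as K = Σ(ρt)_known − 3370 × (depth of known layers): K_1 = 0 − 3370×38.31 = −129104.7; K_2 = 96960.8 − 3370×(1.409 + 35.32) = −26815.93.
Balance: K_1 + 38.31×ρ = K_2, so ρ = (K_2 − K_1)/38.31 = 102289/38.31 = 2670 kg m⁻³.

2670 kg m⁻³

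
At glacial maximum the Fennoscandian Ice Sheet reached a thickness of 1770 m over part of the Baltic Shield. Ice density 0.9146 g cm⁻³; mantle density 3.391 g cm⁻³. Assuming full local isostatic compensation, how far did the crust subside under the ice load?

477 m

By Archimedes' principle applied to the lithosphere: the ice load ρ_ice t is balanced by mantle displaced below, ρ_m s.
s = t ρ_ice / ρ_m = 1770 m × 0.9146/3.391 = 477 m.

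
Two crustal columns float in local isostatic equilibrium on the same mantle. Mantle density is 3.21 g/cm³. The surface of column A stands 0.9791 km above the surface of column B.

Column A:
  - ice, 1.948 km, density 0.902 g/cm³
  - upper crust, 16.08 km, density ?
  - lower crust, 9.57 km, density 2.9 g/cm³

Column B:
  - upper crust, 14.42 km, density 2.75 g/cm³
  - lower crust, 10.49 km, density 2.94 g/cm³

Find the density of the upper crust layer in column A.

Take the compensation level at the base of the deeper column (depth z_c below the surface of column A) and equate Σ ρ_i t_i down to z_c; mantle fills any gap and the z_c terms cancel.
Column A: 1.948×0.902 + 16.08×ρ + 9.57×2.9 + (z_c − 27.598)×3.21
Column B: 0.9791×0 + 14.42×2.75 + 10.49×2.94 + (z_c − 0.9791 − 24.91)×3.21
The z_c×3.21 term appears on both sides and cancels. Collect the known terms of each column as K = Σ(ρt)_known − 3.21 × (depth of known layers): K_A = 29.510096 − 3.21×27.598 = −59.079484; K_B = 70.4956 − 3.21×(0.9791 + 24.91) = −12.608411.
Balance: K_A + 16.08×ρ = K_B, so ρ = (K_B − K_A)/16.08 = 46.4711/16.08 = 2.89 g/cm³.

2.89 g/cm³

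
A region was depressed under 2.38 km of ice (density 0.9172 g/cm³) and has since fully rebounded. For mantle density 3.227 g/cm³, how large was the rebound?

0.676 km

Removing the load lets mantle flow back in; uplift u satisfies ρ_ice t = ρ_m u.
u = t ρ_ice/ρ_m = 2.38 km × 0.9172/3.227 = 0.676 km.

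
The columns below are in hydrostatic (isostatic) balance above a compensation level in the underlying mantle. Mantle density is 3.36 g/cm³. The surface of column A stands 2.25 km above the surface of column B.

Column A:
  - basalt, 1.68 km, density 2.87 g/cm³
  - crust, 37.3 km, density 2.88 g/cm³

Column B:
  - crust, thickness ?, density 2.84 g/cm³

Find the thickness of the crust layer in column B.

21.5 km

Take the compensation level at the base of the deeper column (depth z_c below the surface of column A) and equate Σ ρ_i t_i down to z_c; mantle fills any gap and the z_c terms cancel.
Column A: 1.68×2.87 + 37.3×2.88 + (z_c − 38.98)×3.36
Column B: 2.25×0 + x×2.84 + (z_c − 2.25 − 0 − x)×3.36
The z_c×3.36 term appears on both sides and cancels. Collect the known terms of each column as K = Σ(ρt)_known − 3.36 × (depth of known layers): K_A = 112.2456 − 3.36×38.98 = −18.7272; K_B = 0 − 3.36×(2.25 + 0) = −7.56.
Balance: K_A = K_B − x×(3.36 − 2.84), so x = (K_B − K_A)/(3.36 − 2.84) = 11.1672/0.52 = 21.5 km.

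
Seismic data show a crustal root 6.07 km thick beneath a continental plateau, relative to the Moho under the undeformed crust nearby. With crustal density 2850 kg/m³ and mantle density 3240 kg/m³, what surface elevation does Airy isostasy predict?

In Airy isostatic equilibrium: ρ_c h = (ρ_m − ρ_c) r.
h = r (ρ_m − ρ_c) / ρ_c = 6.07 km × (3240 − 2850) / 2850 = 0.831 km.

0.831 km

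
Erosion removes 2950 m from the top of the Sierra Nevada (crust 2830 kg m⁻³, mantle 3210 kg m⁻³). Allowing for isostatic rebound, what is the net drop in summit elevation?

Rebound u = e ρ_c/ρ_m = 2950 m × 2830/3210 = 2601 m.
Net surface drop = e − u = 2950 m − 2601 m = e (ρ_m − ρ_c)/ρ_m = 349 m.

349 m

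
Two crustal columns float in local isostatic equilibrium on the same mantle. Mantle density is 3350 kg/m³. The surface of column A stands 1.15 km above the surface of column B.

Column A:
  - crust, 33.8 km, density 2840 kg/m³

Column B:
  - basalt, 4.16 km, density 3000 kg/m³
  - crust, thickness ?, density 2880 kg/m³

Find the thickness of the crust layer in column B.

25.4 km

Take the compensation level at the base of the deeper column (depth z_c below the surface of column A) and equate Σ ρ_i t_i down to z_c; mantle fills any gap and the z_c terms cancel.
Column A: 33.8×2840 + (z_c − 33.8)×3350
Column B: 1.15×0 + 4.16×3000 + x×2880 + (z_c − 1.15 − 4.16 − x)×3350
The z_c×3350 term appears on both sides and cancels. Collect the known terms of each column as K = Σ(ρt)_known − 3350 × (depth of known layers): K_A = 95992 − 3350×33.8 = −17238; K_B = 12480 − 3350×(1.15 + 4.16) = −5308.5.
Balance: K_A = K_B − x×(3350 − 2880), so x = (K_B − K_A)/(3350 − 2880) = 11929.5/470 = 25.4 km.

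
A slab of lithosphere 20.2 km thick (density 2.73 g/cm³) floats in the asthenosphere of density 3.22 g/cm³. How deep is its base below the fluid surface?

Draft d = t ρ_obj/ρ_fluid = 20.2 km × 2.73/3.22 = 17.1 km.

17.1 km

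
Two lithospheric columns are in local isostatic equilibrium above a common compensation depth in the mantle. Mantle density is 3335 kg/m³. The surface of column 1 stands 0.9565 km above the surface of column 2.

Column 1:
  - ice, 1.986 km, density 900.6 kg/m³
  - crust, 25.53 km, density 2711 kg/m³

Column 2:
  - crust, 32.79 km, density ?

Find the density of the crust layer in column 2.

2800 kg/m³

Take the compensation level at the base of the deeper column (depth z_c below the surface of column 1) and equate Σ ρ_i t_i down to z_c; mantle fills any gap and the z_c terms cancel.
Column 1: 1.986×900.6 + 25.53×2711 + (z_c − 27.516)×3335
Column 2: 0.9565×0 + 32.79×ρ + (z_c − 0.9565 − 32.79)×3335
The z_c×3335 term appears on both sides and cancels. Collect the known terms of each column as K = Σ(ρt)_known − 3335 × (depth of known layers): K_1 = 71000.4216 − 3335×27.516 = −20765.4384; K_2 = 0 − 3335×(0.9565 + 32.79) = −112544.577.
Balance: K_1 = K_2 + 32.79×ρ, so ρ = (K_1 − K_2)/32.79 = 91779.1/32.79 = 2800 kg/m³.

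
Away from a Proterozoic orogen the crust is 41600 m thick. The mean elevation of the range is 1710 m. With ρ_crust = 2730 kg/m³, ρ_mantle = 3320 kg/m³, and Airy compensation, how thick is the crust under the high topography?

Root depth r = h ρ_c / (ρ_m − ρ_c) = 1710 m × 2730 / 590 = 7912 m.
Total thickness = T + h + r = 41600 m + 1710 m + 7912 m = 51200 m.

51200 m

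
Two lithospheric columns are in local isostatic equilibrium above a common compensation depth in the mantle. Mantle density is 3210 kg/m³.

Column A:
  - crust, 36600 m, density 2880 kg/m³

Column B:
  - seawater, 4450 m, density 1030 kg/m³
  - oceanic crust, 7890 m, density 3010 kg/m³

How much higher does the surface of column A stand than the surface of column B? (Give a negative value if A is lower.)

For any compensation level in the mantle, the mantle terms cancel and isostasy reduces to e = (Σt_A − Σt_B) − (Σ(ρt)_A − Σ(ρt)_B) / ρ_m.
Σt_A = 36600 m; Σt_B = 12340 m; Σ(ρt)_A = 105408000; Σ(ρt)_B = 28332400 (in m·kg/m³).
e = (36600 − 12340) − (105408000 − 28332400) / 3210 = 249 m.

249 m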